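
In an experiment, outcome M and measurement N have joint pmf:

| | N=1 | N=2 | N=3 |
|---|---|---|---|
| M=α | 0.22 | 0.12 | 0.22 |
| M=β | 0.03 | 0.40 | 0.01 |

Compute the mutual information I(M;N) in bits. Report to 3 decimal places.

0.393 bits

Marginals: p(M) = (0.5600, 0.4400), p(N) = (0.2500, 0.5200, 0.2300).
I(M;N) = H(M) + H(N) − H(M,N).
H(M) = 0.9896, H(N) = 1.4782, H(M,N) = 2.0752.
I(M;N) = 0.9896 + 1.4782 − 2.0752 = 0.393 bits.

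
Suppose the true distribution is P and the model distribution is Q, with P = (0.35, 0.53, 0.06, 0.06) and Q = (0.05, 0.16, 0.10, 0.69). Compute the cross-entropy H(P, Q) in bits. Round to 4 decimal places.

H(P,Q) = −Σ p·log₂ q.
  −0.35·log₂(0.05) = 1.51267
  −0.53·log₂(0.16) = 1.40124
  −0.06·log₂(0.10) = 0.19932
  −0.06·log₂(0.69) = 0.03212
H(P,Q) = 3.1454 bits.

3.1454 bits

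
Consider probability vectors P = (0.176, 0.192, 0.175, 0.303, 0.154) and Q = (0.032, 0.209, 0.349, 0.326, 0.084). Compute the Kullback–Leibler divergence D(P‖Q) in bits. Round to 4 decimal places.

D(P‖Q) = Σ p·log₂(p/q).
  0.176·log₂(0.176/0.032) = 0.43286
  0.192·log₂(0.192/0.209) = -0.02350
  0.175·log₂(0.175/0.349) = -0.17428
  0.303·log₂(0.303/0.326) = -0.03198
  0.154·log₂(0.154/0.084) = 0.13467
D(P‖Q) = 0.3378 bits.

0.3378 bits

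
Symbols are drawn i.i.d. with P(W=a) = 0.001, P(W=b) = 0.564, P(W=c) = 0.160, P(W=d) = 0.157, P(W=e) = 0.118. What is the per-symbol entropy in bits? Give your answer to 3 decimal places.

1.682 bits

H(W) = −Σ p·log₂ p.
  −(0.001)·log₂(0.001) = 0.0100
  −(0.564)·log₂(0.564) = 0.4660
  −(0.160)·log₂(0.160) = 0.4230
  −(0.157)·log₂(0.157) = 0.4194
  −(0.118)·log₂(0.118) = 0.3638
Sum: 0.0100 + 0.4660 + 0.4230 + 0.4194 + 0.3638 = 1.682 bits.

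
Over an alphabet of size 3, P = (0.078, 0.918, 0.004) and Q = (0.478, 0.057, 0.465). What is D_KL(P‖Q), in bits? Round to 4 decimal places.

3.4492 bits

D(P‖Q) = Σ p·log₂(p/q).
  0.078·log₂(0.078/0.478) = -0.20401
  0.918·log₂(0.918/0.057) = 3.68068
  0.004·log₂(0.004/0.465) = -0.02744
D(P‖Q) = 3.4492 bits.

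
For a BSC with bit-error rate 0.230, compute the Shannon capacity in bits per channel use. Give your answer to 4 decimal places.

0.2220 bits

Binary symmetric channel: C = 1 − h₂(ε) where h₂ is the binary entropy function.
h₂(0.230) = −0.230·log₂0.230 − 0.770·log₂0.770 = 0.7780.
C = 1 − 0.7780 = 0.2220 bits per channel use.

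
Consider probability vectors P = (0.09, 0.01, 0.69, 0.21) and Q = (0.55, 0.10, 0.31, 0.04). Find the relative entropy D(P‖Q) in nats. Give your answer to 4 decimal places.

D(P‖Q) = Σ p·ln(p/q).
  0.09·ln(0.09/0.55) = -0.16291
  0.01·ln(0.01/0.10) = -0.02303
  0.69·ln(0.69/0.31) = 0.55208
  0.21·ln(0.21/0.04) = 0.34823
D(P‖Q) = 0.7144 nats.

0.7144 nats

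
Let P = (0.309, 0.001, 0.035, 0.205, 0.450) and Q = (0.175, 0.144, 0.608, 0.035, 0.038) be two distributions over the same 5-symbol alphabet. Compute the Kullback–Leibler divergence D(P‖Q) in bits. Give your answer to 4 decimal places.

2.2296 bits

D(P‖Q) = Σ p·log₂(p/q).
  0.309·log₂(0.309/0.175) = 0.25346
  0.001·log₂(0.001/0.144) = -0.00717
  0.035·log₂(0.035/0.608) = -0.14415
  0.205·log₂(0.205/0.035) = 0.52279
  0.450·log₂(0.450/0.038) = 1.60463
D(P‖Q) = 2.2296 bits.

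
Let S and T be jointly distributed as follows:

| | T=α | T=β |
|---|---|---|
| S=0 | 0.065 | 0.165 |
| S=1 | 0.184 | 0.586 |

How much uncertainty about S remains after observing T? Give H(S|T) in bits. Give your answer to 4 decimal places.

0.7767 bits

Chain rule: H(S|T) = H(S,T) − H(T).
Marginals: p(S) = (0.2300, 0.7700), p(T) = (0.2490, 0.7510).
H(S,T) = 1.5864 bits; H(T) = 0.8097 bits.
H(S|T) = 1.5864 − 0.8097 = 0.7767 bits.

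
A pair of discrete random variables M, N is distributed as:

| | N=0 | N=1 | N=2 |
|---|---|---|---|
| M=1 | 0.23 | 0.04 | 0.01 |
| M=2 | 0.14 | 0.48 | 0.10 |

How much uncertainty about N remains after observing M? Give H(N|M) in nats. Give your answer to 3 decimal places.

0.778 nats

Marginals: p(M) = (0.2800, 0.7200), p(N) = (0.3700, 0.5200, 0.1100).
H(N|M) = Σ p(M) · H(N|M=·).
  M=1: p=0.2800, H(N|M=1) = 0.5586
  M=2: p=0.7200, H(N|M=2) = 0.8629
Weighted sum = 0.778 nats.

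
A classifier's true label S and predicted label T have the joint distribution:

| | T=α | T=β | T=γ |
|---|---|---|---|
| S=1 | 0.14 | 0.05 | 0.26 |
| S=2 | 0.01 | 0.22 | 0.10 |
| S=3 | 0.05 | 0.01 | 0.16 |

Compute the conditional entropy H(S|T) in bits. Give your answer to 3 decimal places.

Marginals: p(S) = (0.4500, 0.3300, 0.2200), p(T) = (0.2000, 0.2800, 0.5200).
H(S|T) = Σ p(T) · H(S|T=·).
  T=α: p=0.2000, H(S|T=α) = 1.0763
  T=β: p=0.2800, H(S|T=β) = 0.8889
  T=γ: p=0.5200, H(S|T=γ) = 1.4806
Weighted sum = 1.234 bits.

1.234 bits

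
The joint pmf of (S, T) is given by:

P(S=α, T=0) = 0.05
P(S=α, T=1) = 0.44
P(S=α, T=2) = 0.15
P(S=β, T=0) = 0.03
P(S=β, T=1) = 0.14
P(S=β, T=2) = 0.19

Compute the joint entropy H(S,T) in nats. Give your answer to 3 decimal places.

H(S,T) = −Σ p(x,y)·ln p(x,y) over all 6 cells.
  cell (α,0): −0.05·ln0.05 = 0.1498
  cell (α,1): −0.44·ln0.44 = 0.3612
  cell (α,2): −0.15·ln0.15 = 0.2846
  cell (β,0): −0.03·ln0.03 = 0.1052
  cell (β,1): −0.14·ln0.14 = 0.2753
  cell (β,2): −0.19·ln0.19 = 0.3155
Sum = 1.492 nats.

1.492 nats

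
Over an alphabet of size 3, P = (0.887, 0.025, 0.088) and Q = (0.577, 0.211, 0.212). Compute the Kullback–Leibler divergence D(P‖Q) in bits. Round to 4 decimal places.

D(P‖Q) = Σ p·log₂(p/q).
  0.887·log₂(0.887/0.577) = 0.55026
  0.025·log₂(0.025/0.211) = -0.07693
  0.088·log₂(0.088/0.212) = -0.11163
D(P‖Q) = 0.3617 bits.

0.3617 bits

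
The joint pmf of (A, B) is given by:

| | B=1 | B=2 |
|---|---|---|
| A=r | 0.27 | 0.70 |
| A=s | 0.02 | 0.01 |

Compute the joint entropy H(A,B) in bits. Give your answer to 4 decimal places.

H(A,B) = −Σ p(x,y)·log₂ p(x,y) over all 4 cells.
  cell (r,1): −0.27·log₂0.27 = 0.51002
  cell (r,2): −0.70·log₂0.70 = 0.36020
  cell (s,1): −0.02·log₂0.02 = 0.11288
  cell (s,2): −0.01·log₂0.01 = 0.06644
Sum = 1.0495 bits.

1.0495 bits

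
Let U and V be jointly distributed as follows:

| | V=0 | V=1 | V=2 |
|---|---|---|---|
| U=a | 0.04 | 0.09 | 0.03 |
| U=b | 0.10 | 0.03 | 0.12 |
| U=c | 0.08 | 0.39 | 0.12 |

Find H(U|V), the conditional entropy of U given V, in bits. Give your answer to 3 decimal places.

1.204 bits

Chain rule: H(U|V) = H(U,V) − H(V).
Marginals: p(U) = (0.1600, 0.2500, 0.5900), p(V) = (0.2200, 0.5100, 0.2700).
H(U,V) = 2.6896 bits; H(V) = 1.4860 bits.
H(U|V) = 2.6896 − 1.4860 = 1.204 bits.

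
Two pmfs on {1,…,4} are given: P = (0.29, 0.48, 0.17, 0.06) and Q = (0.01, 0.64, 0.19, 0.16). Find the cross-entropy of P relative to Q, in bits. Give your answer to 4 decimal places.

2.8017 bits

H(P,Q) = −Σ p·log₂ q.
  −0.29·log₂(0.01) = 1.92672
  −0.48·log₂(0.64) = 0.30905
  −0.17·log₂(0.19) = 0.40731
  −0.06·log₂(0.16) = 0.15863
H(P,Q) = 2.8017 bits.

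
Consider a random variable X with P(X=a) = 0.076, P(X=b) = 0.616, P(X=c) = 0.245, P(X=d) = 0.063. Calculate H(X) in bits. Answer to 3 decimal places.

H(X) = −Σ p·log₂ p.
  −(0.076)·log₂(0.076) = 0.2826
  −(0.616)·log₂(0.616) = 0.4306
  −(0.245)·log₂(0.245) = 0.4971
  −(0.063)·log₂(0.063) = 0.2513
Sum: 0.2826 + 0.4306 + 0.4971 + 0.2513 = 1.462 bits.

1.462 bits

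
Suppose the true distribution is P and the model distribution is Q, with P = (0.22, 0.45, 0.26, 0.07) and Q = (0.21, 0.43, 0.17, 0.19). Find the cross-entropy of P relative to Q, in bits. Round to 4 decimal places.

1.8756 bits

H(P,Q) = −Σ p·log₂ q.
  −0.22·log₂(0.21) = 0.49534
  −0.45·log₂(0.43) = 0.54792
  −0.26·log₂(0.17) = 0.66466
  −0.07·log₂(0.19) = 0.16772
H(P,Q) = 1.8756 bits.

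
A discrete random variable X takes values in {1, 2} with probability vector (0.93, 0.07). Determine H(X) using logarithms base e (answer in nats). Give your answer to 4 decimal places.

0.2536 nats

H(X) = −Σ p·ln p.
  −(0.93)·ln(0.93) = 0.06749
  −(0.07)·ln(0.07) = 0.18615
Sum: 0.06749 + 0.18615 = 0.2536 nats.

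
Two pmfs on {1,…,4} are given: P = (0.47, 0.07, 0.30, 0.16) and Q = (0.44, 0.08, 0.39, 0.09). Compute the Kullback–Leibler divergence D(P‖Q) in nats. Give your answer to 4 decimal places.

0.0350 nats

D(P‖Q) = Σ p·ln(p/q).
  0.47·ln(0.47/0.44) = 0.03100
  0.07·ln(0.07/0.08) = -0.00935
  0.30·ln(0.30/0.39) = -0.07871
  0.16·ln(0.16/0.09) = 0.09206
D(P‖Q) = 0.0350 nats.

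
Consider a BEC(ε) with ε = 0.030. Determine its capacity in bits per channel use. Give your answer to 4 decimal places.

Binary erasure channel: capacity C = 1 − ε.
C = 1 − 0.030 = 0.9700 bits per channel use.

0.9700 bits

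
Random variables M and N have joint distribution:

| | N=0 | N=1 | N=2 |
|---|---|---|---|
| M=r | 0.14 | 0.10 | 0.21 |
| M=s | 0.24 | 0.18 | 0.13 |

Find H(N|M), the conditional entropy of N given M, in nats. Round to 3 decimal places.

Chain rule: H(N|M) = H(M,N) − H(M).
Marginals: p(M) = (0.4500, 0.5500), p(N) = (0.3800, 0.2800, 0.3400).
H(M,N) = 1.7497 nats; H(M) = 0.6881 nats.
H(N|M) = 1.7497 − 0.6881 = 1.062 nats.

1.062 nats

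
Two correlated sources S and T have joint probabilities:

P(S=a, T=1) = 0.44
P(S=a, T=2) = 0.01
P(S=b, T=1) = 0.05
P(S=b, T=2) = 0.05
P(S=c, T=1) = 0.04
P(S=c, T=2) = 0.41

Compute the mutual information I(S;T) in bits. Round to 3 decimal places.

0.633 bits

Marginals: p(S) = (0.4500, 0.1000, 0.4500), p(T) = (0.5300, 0.4700).
I(S;T) = H(S) + H(T) − H(S,T).
H(S) = 1.3690, H(T) = 0.9974, H(S,T) = 1.7329.
I(S;T) = 1.3690 + 0.9974 − 1.7329 = 0.633 bits.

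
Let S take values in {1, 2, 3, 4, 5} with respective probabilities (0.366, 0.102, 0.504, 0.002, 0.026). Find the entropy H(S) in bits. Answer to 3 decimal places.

1.520 bits

H(S) = −Σ p·log₂ p.
  −(0.366)·log₂(0.366) = 0.5307
  −(0.102)·log₂(0.102) = 0.3359
  −(0.504)·log₂(0.504) = 0.4982
  −(0.002)·log₂(0.002) = 0.0179
  −(0.026)·log₂(0.026) = 0.1369
Sum: 0.5307 + 0.3359 + 0.4982 + 0.0179 + 0.1369 = 1.520 bits.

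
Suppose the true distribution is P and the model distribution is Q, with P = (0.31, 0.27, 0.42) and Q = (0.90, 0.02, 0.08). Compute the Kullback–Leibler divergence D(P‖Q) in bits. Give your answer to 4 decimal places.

D(P‖Q) = Σ p·log₂(p/q).
  0.31·log₂(0.31/0.90) = -0.47667
  0.27·log₂(0.27/0.02) = 1.01382
  0.42·log₂(0.42/0.08) = 1.00477
D(P‖Q) = 1.5419 bits.

1.5419 bits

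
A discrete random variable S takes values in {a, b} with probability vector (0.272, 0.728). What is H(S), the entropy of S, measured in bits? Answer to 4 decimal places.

H(S) = −Σ p·log₂ p.
  −(0.272)·log₂(0.272) = 0.51090
  −(0.728)·log₂(0.728) = 0.33342
Sum: 0.51090 + 0.33342 = 0.8443 bits.

0.8443 bits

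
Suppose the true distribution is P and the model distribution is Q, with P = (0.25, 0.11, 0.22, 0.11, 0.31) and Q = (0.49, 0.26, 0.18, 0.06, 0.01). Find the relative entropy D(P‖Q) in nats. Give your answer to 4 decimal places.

0.9125 nats

D(P‖Q) = Σ p·ln(p/q).
  0.25·ln(0.25/0.49) = -0.16824
  0.11·ln(0.11/0.26) = -0.09462
  0.22·ln(0.22/0.18) = 0.04415
  0.11·ln(0.11/0.06) = 0.06667
  0.31·ln(0.31/0.01) = 1.06454
D(P‖Q) = 0.9125 nats.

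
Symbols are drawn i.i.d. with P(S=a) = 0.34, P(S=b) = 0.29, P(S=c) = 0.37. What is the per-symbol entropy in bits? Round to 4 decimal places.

H(S) = −Σ p·log₂ p.
  −(0.34)·log₂(0.34) = 0.52917
  −(0.29)·log₂(0.29) = 0.51790
  −(0.37)·log₂(0.37) = 0.53073
Sum: 0.52917 + 0.51790 + 0.53073 = 1.5778 bits.

1.5778 bits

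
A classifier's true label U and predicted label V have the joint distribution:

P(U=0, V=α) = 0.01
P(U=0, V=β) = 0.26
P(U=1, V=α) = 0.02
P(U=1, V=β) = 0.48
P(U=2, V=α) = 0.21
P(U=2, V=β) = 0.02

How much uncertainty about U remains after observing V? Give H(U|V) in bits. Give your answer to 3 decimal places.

Marginals: p(U) = (0.2700, 0.5000, 0.2300), p(V) = (0.2400, 0.7600).
H(U|V) = Σ p(V) · H(U|V=·).
  V=α: p=0.2400, H(U|V=α) = 0.6584
  V=β: p=0.7600, H(U|V=β) = 1.0862
Weighted sum = 0.984 bits.

0.984 bits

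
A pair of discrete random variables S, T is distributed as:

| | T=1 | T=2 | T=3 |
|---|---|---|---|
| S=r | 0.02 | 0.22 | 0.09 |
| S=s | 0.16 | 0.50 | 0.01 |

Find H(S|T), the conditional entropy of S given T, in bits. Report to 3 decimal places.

Chain rule: H(S|T) = H(S,T) − H(T).
Marginals: p(S) = (0.3300, 0.6700), p(T) = (0.1800, 0.7200, 0.1000).
H(S,T) = 1.8956 bits; H(T) = 1.1187 bits.
H(S|T) = 1.8956 − 1.1187 = 0.777 bits.

0.777 bits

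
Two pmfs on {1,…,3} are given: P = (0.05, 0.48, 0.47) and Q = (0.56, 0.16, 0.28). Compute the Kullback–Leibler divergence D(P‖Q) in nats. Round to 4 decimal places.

0.6500 nats

D(P‖Q) = Σ p·ln(p/q).
  0.05·ln(0.05/0.56) = -0.12080
  0.48·ln(0.48/0.16) = 0.52733
  0.47·ln(0.47/0.28) = 0.24343
D(P‖Q) = 0.6500 nats.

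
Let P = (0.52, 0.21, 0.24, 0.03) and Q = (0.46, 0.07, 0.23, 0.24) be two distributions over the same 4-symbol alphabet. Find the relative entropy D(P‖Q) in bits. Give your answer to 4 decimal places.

D(P‖Q) = Σ p·log₂(p/q).
  0.52·log₂(0.52/0.46) = 0.09198
  0.21·log₂(0.21/0.07) = 0.33284
  0.24·log₂(0.24/0.23) = 0.01474
  0.03·log₂(0.03/0.24) = -0.09000
D(P‖Q) = 0.3496 bits.

0.3496 bits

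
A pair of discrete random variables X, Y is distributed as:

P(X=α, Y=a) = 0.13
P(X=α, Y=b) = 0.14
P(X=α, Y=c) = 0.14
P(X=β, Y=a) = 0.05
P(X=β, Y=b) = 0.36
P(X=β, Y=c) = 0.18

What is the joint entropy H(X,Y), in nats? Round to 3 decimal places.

H(X,Y) = −Σ p(x,y)·ln p(x,y) over all 6 cells.
  cell (α,a): −0.13·ln0.13 = 0.2652
  cell (α,b): −0.14·ln0.14 = 0.2753
  cell (α,c): −0.14·ln0.14 = 0.2753
  cell (β,a): −0.05·ln0.05 = 0.1498
  cell (β,b): −0.36·ln0.36 = 0.3678
  cell (β,c): −0.18·ln0.18 = 0.3087
Sum = 1.642 nats.

1.642 nats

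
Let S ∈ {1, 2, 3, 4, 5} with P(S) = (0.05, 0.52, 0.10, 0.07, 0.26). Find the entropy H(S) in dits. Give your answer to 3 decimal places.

H(S) = −Σ p·log₁₀ p.
  −(0.05)·log₁₀(0.05) = 0.0651
  −(0.52)·log₁₀(0.52) = 0.1477
  −(0.10)·log₁₀(0.10) = 0.1000
  −(0.07)·log₁₀(0.07) = 0.0808
  −(0.26)·log₁₀(0.26) = 0.1521
Sum: 0.0651 + 0.1477 + 0.1000 + 0.0808 + 0.1521 = 0.546 dits.

0.546 dits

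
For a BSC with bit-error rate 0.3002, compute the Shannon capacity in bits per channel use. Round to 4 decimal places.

0.1185 bits

Binary symmetric channel: C = 1 − h₂(ε) where h₂ is the binary entropy function.
h₂(0.3002) = −0.3002·log₂0.3002 − 0.6998·log₂0.6998 = 0.8815.
C = 1 − 0.8815 = 0.1185 bits per channel use.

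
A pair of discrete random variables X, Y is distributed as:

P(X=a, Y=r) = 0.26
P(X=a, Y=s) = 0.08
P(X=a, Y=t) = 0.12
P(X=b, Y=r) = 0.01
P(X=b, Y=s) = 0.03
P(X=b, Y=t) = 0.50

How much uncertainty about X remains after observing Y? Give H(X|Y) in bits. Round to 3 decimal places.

Chain rule: H(X|Y) = H(X,Y) − H(Y).
Marginals: p(X) = (0.4600, 0.5400), p(Y) = (0.2700, 0.1100, 0.6200).
H(X,Y) = 1.8821 bits; H(Y) = 1.2879 bits.
H(X|Y) = 1.8821 − 1.2879 = 0.594 bits.

0.594 bits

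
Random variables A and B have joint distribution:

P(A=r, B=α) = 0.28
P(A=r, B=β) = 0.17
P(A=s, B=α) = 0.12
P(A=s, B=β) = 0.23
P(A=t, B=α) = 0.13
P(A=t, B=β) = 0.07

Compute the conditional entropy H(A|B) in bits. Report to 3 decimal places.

Marginals: p(A) = (0.4500, 0.3500, 0.2000), p(B) = (0.5300, 0.4700).
H(A|B) = Σ p(B) · H(A|B=·).
  B=α: p=0.5300, H(A|B=α) = 1.4688
  B=β: p=0.4700, H(A|B=β) = 1.4444
Weighted sum = 1.457 bits.

1.457 bits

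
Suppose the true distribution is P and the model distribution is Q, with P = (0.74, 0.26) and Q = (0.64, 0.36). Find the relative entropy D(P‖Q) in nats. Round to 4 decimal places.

D(P‖Q) = Σ p·ln(p/q).
  0.74·ln(0.74/0.64) = 0.10743
  0.26·ln(0.26/0.36) = -0.08461
D(P‖Q) = 0.0228 nats.

0.0228 nats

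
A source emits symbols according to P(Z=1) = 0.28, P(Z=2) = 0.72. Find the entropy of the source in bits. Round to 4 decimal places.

0.8555 bits

H(Z) = −Σ p·log₂ p.
  −(0.28)·log₂(0.28) = 0.51422
  −(0.72)·log₂(0.72) = 0.34123
Sum: 0.51422 + 0.34123 = 0.8555 bits.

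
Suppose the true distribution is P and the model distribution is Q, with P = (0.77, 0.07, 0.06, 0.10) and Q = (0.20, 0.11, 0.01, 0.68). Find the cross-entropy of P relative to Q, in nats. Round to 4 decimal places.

H(P,Q) = −Σ p·ln q.
  −0.77·ln(0.20) = 1.23927
  −0.07·ln(0.11) = 0.15451
  −0.06·ln(0.01) = 0.27631
  −0.10·ln(0.68) = 0.03857
H(P,Q) = 1.7087 nats.

1.7087 nats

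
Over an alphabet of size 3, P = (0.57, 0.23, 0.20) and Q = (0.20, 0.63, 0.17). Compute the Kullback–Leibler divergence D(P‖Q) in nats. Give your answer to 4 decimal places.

0.3977 nats

D(P‖Q) = Σ p·ln(p/q).
  0.57·ln(0.57/0.20) = 0.59697
  0.23·ln(0.23/0.63) = -0.23176
  0.20·ln(0.20/0.17) = 0.03250
D(P‖Q) = 0.3977 nats.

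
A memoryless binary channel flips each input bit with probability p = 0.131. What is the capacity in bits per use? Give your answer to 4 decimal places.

Binary symmetric channel: C = 1 − h₂(ε) where h₂ is the binary entropy function.
h₂(0.131) = −0.131·log₂0.131 − 0.869·log₂0.869 = 0.5602.
C = 1 − 0.5602 = 0.4398 bits per channel use.

0.4398 bits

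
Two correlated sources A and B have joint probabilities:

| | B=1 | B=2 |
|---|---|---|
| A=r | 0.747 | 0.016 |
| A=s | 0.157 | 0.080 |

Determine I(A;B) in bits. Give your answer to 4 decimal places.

0.1255 bits

Marginals: p(A) = (0.7630, 0.2370), p(B) = (0.9040, 0.0960).
I(A;B) = Σ p(x,y)·log₂[p(x,y)/(p(x)p(y))].
  (r,1): 0.747·log₂(1.0830) = 0.08593
  (r,2): 0.016·log₂(0.2184) = -0.03512
  (s,1): 0.157·log₂(0.7328) = -0.07042
  (s,2): 0.080·log₂(3.5162) = 0.14512
Sum = 0.1255 bits.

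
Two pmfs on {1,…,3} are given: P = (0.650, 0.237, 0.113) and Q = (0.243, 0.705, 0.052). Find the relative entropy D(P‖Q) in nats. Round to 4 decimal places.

0.4689 nats

D(P‖Q) = Σ p·ln(p/q).
  0.650·ln(0.650/0.243) = 0.63954
  0.237·ln(0.237/0.705) = -0.25836
  0.113·ln(0.113/0.052) = 0.08770
D(P‖Q) = 0.4689 nats.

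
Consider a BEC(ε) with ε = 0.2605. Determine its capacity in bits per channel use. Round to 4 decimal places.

Binary erasure channel: capacity C = 1 − ε.
C = 1 − 0.2605 = 0.7395 bits per channel use.

0.7395 bits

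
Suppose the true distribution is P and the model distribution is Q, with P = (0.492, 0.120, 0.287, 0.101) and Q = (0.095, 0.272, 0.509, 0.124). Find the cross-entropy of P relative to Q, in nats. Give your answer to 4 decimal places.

H(P,Q) = −Σ p·ln q.
  −0.492·ln(0.095) = 1.15811
  −0.120·ln(0.272) = 0.15623
  −0.287·ln(0.509) = 0.19381
  −0.101·ln(0.124) = 0.21083
H(P,Q) = 1.7190 nats.

1.7190 nats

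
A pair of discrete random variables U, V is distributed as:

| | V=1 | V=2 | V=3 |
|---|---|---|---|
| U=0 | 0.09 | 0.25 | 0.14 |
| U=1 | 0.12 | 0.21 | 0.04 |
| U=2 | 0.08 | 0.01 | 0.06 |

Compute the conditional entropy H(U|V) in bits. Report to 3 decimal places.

1.313 bits

Marginals: p(U) = (0.4800, 0.3700, 0.1500), p(V) = (0.2900, 0.4700, 0.2400).
H(U|V) = Σ p(V) · H(U|V=·).
  V=1: p=0.2900, H(U|V=1) = 1.5632
  V=2: p=0.4700, H(U|V=2) = 1.1219
  V=3: p=0.2400, H(U|V=3) = 1.3844
Weighted sum = 1.313 bits.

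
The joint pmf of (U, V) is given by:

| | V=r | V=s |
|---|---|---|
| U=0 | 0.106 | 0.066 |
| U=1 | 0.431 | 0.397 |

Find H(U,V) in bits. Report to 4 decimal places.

1.6545 bits

H(U,V) = −Σ p(x,y)·log₂ p(x,y) over all 4 cells.
  cell (0,r): −0.106·log₂0.106 = 0.34321
  cell (0,s): −0.066·log₂0.066 = 0.25881
  cell (1,r): −0.431·log₂0.431 = 0.52334
  cell (1,s): −0.397·log₂0.397 = 0.52912
Sum = 1.6545 bits.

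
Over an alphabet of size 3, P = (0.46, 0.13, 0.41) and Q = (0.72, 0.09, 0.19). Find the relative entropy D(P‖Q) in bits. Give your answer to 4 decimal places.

0.2266 bits

D(P‖Q) = Σ p·log₂(p/q).
  0.46·log₂(0.46/0.72) = -0.29733
  0.13·log₂(0.13/0.09) = 0.06897
  0.41·log₂(0.41/0.19) = 0.45495
D(P‖Q) = 0.2266 bits.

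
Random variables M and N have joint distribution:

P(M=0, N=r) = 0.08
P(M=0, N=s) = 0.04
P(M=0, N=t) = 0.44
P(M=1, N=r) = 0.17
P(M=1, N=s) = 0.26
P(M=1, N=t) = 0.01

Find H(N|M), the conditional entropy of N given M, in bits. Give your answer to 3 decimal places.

1.015 bits

Chain rule: H(N|M) = H(M,N) − H(M).
Marginals: p(M) = (0.5600, 0.4400), p(N) = (0.2500, 0.3000, 0.4500).
H(M,N) = 2.0047 bits; H(M) = 0.9896 bits.
H(N|M) = 2.0047 − 0.9896 = 1.015 bits.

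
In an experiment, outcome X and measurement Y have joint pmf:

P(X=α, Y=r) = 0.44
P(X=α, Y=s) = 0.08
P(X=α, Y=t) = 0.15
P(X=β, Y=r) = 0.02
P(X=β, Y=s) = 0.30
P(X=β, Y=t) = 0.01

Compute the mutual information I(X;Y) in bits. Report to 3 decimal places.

Marginals: p(X) = (0.6700, 0.3300), p(Y) = (0.4600, 0.3800, 0.1600).
I(X;Y) = H(X) + H(Y) − H(X,Y).
H(X) = 0.9149, H(Y) = 1.4688, H(X,Y) = 1.9236.
I(X;Y) = 0.9149 + 1.4688 − 1.9236 = 0.460 bits.

0.460 bits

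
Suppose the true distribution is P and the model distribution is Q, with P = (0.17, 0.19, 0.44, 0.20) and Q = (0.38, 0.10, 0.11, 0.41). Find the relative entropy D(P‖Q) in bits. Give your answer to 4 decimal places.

D(P‖Q) = Σ p·log₂(p/q).
  0.17·log₂(0.17/0.38) = -0.19728
  0.19·log₂(0.19/0.10) = 0.17594
  0.44·log₂(0.44/0.11) = 0.88000
  0.20·log₂(0.20/0.41) = -0.20712
D(P‖Q) = 0.6515 bits.

0.6515 bits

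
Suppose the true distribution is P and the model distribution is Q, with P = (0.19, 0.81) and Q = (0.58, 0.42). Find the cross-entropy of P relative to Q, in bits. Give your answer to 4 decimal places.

H(P,Q) = −Σ p·log₂ q.
  −0.19·log₂(0.58) = 0.14932
  −0.81·log₂(0.42) = 1.01375
H(P,Q) = 1.1631 bits.

1.1631 bits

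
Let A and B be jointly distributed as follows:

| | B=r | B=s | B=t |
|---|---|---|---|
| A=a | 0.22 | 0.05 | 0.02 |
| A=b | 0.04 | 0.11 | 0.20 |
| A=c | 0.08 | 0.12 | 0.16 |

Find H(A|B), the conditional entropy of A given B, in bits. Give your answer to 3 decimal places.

Chain rule: H(A|B) = H(A,B) − H(B).
Marginals: p(A) = (0.2900, 0.3500, 0.3600), p(B) = (0.3400, 0.2800, 0.3800).
H(A,B) = 2.8916 bits; H(B) = 1.5738 bits.
H(A|B) = 2.8916 − 1.5738 = 1.318 bits.

1.318 bits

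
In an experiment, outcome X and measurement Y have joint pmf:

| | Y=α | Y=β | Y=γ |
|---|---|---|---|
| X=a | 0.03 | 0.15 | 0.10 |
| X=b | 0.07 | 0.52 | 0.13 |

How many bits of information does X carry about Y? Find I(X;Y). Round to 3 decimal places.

0.026 bits

Marginals: p(X) = (0.2800, 0.7200), p(Y) = (0.1000, 0.6700, 0.2300).
I(X;Y) = Σ p(x,y)·log₂[p(x,y)/(p(x)p(y))].
  (a,α): 0.03·log₂(1.0714) = 0.0030
  (a,β): 0.15·log₂(0.7996) = -0.0484
  (a,γ): 0.10·log₂(1.5528) = 0.0635
  (b,α): 0.07·log₂(0.9722) = -0.0028
  (b,β): 0.52·log₂(1.0779) = 0.0563
  (b,γ): 0.13·log₂(0.7850) = -0.0454
Sum = 0.026 bits.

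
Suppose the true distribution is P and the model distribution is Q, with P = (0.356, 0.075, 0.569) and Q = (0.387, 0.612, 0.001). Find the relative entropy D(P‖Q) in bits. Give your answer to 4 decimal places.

D(P‖Q) = Σ p·log₂(p/q).
  0.356·log₂(0.356/0.387) = -0.04288
  0.075·log₂(0.075/0.612) = -0.22714
  0.569·log₂(0.569/0.001) = 5.20765
D(P‖Q) = 4.9376 bits.

4.9376 bits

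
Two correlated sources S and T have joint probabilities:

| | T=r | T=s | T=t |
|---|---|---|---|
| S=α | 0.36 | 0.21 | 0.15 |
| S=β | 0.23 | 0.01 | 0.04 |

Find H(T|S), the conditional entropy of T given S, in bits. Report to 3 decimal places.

Chain rule: H(T|S) = H(S,T) − H(S).
Marginals: p(S) = (0.7200, 0.2800), p(T) = (0.5900, 0.2200, 0.1900).
H(S,T) = 2.1538 bits; H(S) = 0.8555 bits.
H(T|S) = 2.1538 − 0.8555 = 1.298 bits.

1.298 bits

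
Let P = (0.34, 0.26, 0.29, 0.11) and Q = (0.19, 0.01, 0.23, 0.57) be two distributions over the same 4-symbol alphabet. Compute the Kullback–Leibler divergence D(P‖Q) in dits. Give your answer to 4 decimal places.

0.4044 dits

D(P‖Q) = Σ p·log₁₀(p/q).
  0.34·log₁₀(0.34/0.19) = 0.08593
  0.26·log₁₀(0.26/0.01) = 0.36789
  0.29·log₁₀(0.29/0.23) = 0.02919
  0.11·log₁₀(0.11/0.57) = -0.07859
D(P‖Q) = 0.4044 dits.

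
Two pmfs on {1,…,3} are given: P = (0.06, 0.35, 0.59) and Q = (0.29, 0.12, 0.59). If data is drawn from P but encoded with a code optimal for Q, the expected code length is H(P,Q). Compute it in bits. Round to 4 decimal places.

H(P,Q) = −Σ p·log₂ q.
  −0.06·log₂(0.29) = 0.10715
  −0.35·log₂(0.12) = 1.07061
  −0.59·log₂(0.59) = 0.44912
H(P,Q) = 1.6269 bits.

1.6269 bits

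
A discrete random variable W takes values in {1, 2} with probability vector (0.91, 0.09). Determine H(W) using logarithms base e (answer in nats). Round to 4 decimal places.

0.3025 nats

H(W) = −Σ p·ln p.
  −(0.91)·ln(0.91) = 0.08582
  −(0.09)·ln(0.09) = 0.21672
Sum: 0.08582 + 0.21672 = 0.3025 nats.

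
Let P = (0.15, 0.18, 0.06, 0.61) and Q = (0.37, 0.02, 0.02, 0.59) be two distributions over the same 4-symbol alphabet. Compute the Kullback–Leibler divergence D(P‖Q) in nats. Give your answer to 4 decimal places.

0.3463 nats

D(P‖Q) = Σ p·ln(p/q).
  0.15·ln(0.15/0.37) = -0.13543
  0.18·ln(0.18/0.02) = 0.39550
  0.06·ln(0.06/0.02) = 0.06592
  0.61·ln(0.61/0.59) = 0.02034
D(P‖Q) = 0.3463 nats.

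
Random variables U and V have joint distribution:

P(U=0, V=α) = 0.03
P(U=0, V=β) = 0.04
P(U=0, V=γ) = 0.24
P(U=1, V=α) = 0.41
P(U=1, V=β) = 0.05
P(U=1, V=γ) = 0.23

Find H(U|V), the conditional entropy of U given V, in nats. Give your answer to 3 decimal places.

0.497 nats

Chain rule: H(U|V) = H(U,V) − H(V).
Marginals: p(U) = (0.3100, 0.6900), p(V) = (0.4400, 0.0900, 0.4700).
H(U,V) = 1.4298 nats; H(V) = 0.9328 nats.
H(U|V) = 1.4298 − 0.9328 = 0.497 nats.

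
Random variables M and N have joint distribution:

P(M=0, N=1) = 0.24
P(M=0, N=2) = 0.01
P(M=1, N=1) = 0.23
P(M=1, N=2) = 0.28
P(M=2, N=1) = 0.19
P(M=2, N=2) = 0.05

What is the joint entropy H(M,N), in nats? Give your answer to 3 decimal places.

H(M,N) = −Σ p(x,y)·ln p(x,y) over all 6 cells.
  cell (0,1): −0.24·ln0.24 = 0.3425
  cell (0,2): −0.01·ln0.01 = 0.0461
  cell (1,1): −0.23·ln0.23 = 0.3380
  cell (1,2): −0.28·ln0.28 = 0.3564
  cell (2,1): −0.19·ln0.19 = 0.3155
  cell (2,2): −0.05·ln0.05 = 0.1498
Sum = 1.548 nats.

1.548 nats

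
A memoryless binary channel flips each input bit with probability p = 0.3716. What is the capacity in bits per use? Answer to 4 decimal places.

Binary symmetric channel: C = 1 − h₂(ε) where h₂ is the binary entropy function.
h₂(0.3716) = −0.3716·log₂0.3716 − 0.6284·log₂0.6284 = 0.9519.
C = 1 − 0.9519 = 0.0481 bits per channel use.

0.0481 bits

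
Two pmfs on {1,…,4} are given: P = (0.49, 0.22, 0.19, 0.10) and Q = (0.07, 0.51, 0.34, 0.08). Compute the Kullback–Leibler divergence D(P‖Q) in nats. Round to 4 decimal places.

0.6803 nats

D(P‖Q) = Σ p·ln(p/q).
  0.49·ln(0.49/0.07) = 0.95350
  0.22·ln(0.22/0.51) = -0.18497
  0.19·ln(0.19/0.34) = -0.11057
  0.10·ln(0.10/0.08) = 0.02231
D(P‖Q) = 0.6803 nats.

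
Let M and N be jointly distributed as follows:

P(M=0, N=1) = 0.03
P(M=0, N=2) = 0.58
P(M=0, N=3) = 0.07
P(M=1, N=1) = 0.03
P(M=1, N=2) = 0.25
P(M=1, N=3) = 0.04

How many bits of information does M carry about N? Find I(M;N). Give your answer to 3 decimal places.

Marginals: p(M) = (0.6800, 0.3200), p(N) = (0.0600, 0.8300, 0.1100).
I(M;N) = H(M) + H(N) − H(M,N).
H(M) = 0.9044, H(N) = 0.8169, H(M,N) = 1.7137.
I(M;N) = 0.9044 + 0.8169 − 1.7137 = 0.008 bits.

0.008 bits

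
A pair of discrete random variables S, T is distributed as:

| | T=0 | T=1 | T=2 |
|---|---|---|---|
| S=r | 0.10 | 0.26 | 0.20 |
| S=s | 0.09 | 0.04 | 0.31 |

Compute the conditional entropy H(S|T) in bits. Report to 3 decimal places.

0.852 bits

Marginals: p(S) = (0.5600, 0.4400), p(T) = (0.1900, 0.3000, 0.5100).
H(S|T) = Σ p(T) · H(S|T=·).
  T=0: p=0.1900, H(S|T=0) = 0.9980
  T=1: p=0.3000, H(S|T=1) = 0.5665
  T=2: p=0.5100, H(S|T=2) = 0.9662
Weighted sum = 0.852 bits.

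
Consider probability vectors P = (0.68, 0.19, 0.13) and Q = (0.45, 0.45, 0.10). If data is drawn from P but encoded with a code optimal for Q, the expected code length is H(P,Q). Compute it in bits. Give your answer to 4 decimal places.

1.4341 bits

H(P,Q) = −Σ p·log₂ q.
  −0.68·log₂(0.45) = 0.78336
  −0.19·log₂(0.45) = 0.21888
  −0.13·log₂(0.10) = 0.43185
H(P,Q) = 1.4341 bits.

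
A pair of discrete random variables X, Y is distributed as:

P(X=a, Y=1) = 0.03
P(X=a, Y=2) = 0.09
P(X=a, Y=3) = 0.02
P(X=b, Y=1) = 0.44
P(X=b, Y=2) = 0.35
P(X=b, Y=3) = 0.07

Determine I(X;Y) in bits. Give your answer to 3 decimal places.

Marginals: p(X) = (0.1400, 0.8600), p(Y) = (0.4700, 0.4400, 0.0900).
I(X;Y) = Σ p(x,y)·log₂[p(x,y)/(p(x)p(y))].
  (a,1): 0.03·log₂(0.4559) = -0.0340
  (a,2): 0.09·log₂(1.4610) = 0.0492
  (a,3): 0.02·log₂(1.5873) = 0.0133
  (b,1): 0.44·log₂(1.0886) = 0.0539
  (b,2): 0.35·log₂(0.9249) = -0.0394
  (b,3): 0.07·log₂(0.9044) = -0.0101
Sum = 0.033 bits.

0.033 bits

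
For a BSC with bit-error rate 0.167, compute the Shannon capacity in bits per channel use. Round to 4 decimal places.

Binary symmetric channel: C = 1 − h₂(ε) where h₂ is the binary entropy function.
h₂(0.167) = −0.167·log₂0.167 − 0.833·log₂0.833 = 0.6508.
C = 1 − 0.6508 = 0.3492 bits per channel use.

0.3492 bits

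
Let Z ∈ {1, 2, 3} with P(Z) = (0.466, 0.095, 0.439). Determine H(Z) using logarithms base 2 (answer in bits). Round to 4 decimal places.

1.3574 bits

H(Z) = −Σ p·log₂ p.
  −(0.466)·log₂(0.466) = 0.51334
  −(0.095)·log₂(0.095) = 0.32261
  −(0.439)·log₂(0.439) = 0.52140
Sum: 0.51334 + 0.32261 + 0.52140 = 1.3574 bits.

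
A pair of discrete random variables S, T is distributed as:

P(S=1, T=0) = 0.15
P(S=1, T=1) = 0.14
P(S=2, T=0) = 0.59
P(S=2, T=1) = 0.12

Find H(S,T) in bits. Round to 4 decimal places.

1.6238 bits

H(S,T) = −Σ p(x,y)·log₂ p(x,y) over all 4 cells.
  cell (1,0): −0.15·log₂0.15 = 0.41054
  cell (1,1): −0.14·log₂0.14 = 0.39711
  cell (2,0): −0.59·log₂0.59 = 0.44912
  cell (2,1): −0.12·log₂0.12 = 0.36707
Sum = 1.6238 bits.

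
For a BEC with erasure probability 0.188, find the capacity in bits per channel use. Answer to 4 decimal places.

0.8120 bits

Binary erasure channel: capacity C = 1 − ε.
C = 1 − 0.188 = 0.8120 bits per channel use.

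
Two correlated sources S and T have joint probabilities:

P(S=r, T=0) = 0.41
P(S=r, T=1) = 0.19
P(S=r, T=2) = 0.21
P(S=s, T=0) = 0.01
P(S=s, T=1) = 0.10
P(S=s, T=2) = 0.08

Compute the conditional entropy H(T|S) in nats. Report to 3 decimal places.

1.001 nats

Chain rule: H(T|S) = H(S,T) − H(S).
Marginals: p(S) = (0.8100, 0.1900), p(T) = (0.4200, 0.2900, 0.2900).
H(S,T) = 1.4872 nats; H(S) = 0.4862 nats.
H(T|S) = 1.4872 − 0.4862 = 1.001 nats.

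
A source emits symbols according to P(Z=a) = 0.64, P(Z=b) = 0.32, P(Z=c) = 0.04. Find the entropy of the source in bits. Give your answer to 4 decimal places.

H(Z) = −Σ p·log₂ p.
  −(0.64)·log₂(0.64) = 0.41207
  −(0.32)·log₂(0.32) = 0.52603
  −(0.04)·log₂(0.04) = 0.18575
Sum: 0.41207 + 0.52603 + 0.18575 = 1.1239 bits.

1.1239 bits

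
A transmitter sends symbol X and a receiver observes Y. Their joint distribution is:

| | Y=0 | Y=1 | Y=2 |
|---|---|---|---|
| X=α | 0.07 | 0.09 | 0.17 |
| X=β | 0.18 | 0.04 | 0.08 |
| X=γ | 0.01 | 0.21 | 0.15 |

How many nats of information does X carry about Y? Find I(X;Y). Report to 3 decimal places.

Marginals: p(X) = (0.3300, 0.3000, 0.3700), p(Y) = (0.2600, 0.3400, 0.4000).
I(X;Y) = Σ p(x,y)·ln[p(x,y)/(p(x)p(y))].
  (α,0): 0.07·ln(0.8159) = -0.0142
  (α,1): 0.09·ln(0.8021) = -0.0198
  (α,2): 0.17·ln(1.2879) = 0.0430
  (β,0): 0.18·ln(2.3077) = 0.1505
  (β,1): 0.04·ln(0.3922) = -0.0374
  (β,2): 0.08·ln(0.6667) = -0.0324
  (γ,0): 0.01·ln(0.1040) = -0.0226
  (γ,1): 0.21·ln(1.6693) = 0.1076
  (γ,2): 0.15·ln(1.0135) = 0.0020
Sum = 0.177 nats.

0.177 nats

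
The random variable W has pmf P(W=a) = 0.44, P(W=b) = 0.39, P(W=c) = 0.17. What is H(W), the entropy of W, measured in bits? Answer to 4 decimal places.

1.4855 bits

H(W) = −Σ p·log₂ p.
  −(0.44)·log₂(0.44) = 0.52115
  −(0.39)·log₂(0.39) = 0.52980
  −(0.17)·log₂(0.17) = 0.43459
Sum: 0.52115 + 0.52980 + 0.43459 = 1.4855 bits.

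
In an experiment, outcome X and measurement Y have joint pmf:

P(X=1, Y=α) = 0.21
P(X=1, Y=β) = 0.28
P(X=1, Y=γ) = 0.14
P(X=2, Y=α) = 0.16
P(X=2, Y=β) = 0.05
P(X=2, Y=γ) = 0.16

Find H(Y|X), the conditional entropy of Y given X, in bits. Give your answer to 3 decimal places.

1.496 bits

Chain rule: H(Y|X) = H(X,Y) − H(X).
Marginals: p(X) = (0.6300, 0.3700), p(Y) = (0.3700, 0.3300, 0.3000).
H(X,Y) = 2.4463 bits; H(X) = 0.9507 bits.
H(Y|X) = 2.4463 − 0.9507 = 1.496 bits.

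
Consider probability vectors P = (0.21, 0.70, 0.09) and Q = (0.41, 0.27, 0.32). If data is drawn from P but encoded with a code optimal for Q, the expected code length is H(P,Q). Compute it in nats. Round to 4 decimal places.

1.2063 nats

H(P,Q) = −Σ p·ln q.
  −0.21·ln(0.41) = 0.18724
  −0.70·ln(0.27) = 0.91653
  −0.09·ln(0.32) = 0.10255
H(P,Q) = 1.2063 nats.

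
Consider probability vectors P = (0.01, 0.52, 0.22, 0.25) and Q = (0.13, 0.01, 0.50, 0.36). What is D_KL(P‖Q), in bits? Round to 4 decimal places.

2.5351 bits

D(P‖Q) = Σ p·log₂(p/q).
  0.01·log₂(0.01/0.13) = -0.03700
  0.52·log₂(0.52/0.01) = 2.96423
  0.22·log₂(0.22/0.50) = -0.26057
  0.25·log₂(0.25/0.36) = -0.13152
D(P‖Q) = 2.5351 bits.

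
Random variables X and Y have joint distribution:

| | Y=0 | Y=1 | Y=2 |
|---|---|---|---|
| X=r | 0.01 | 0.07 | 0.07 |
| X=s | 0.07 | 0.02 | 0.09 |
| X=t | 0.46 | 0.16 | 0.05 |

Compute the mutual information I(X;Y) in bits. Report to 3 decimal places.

Marginals: p(X) = (0.1500, 0.1800, 0.6700), p(Y) = (0.5400, 0.2500, 0.2100).
I(X;Y) = H(X) + H(Y) − H(X,Y).
H(X) = 1.2430, H(Y) = 1.4529, H(X,Y) = 2.4521.
I(X;Y) = 1.2430 + 1.4529 − 2.4521 = 0.244 bits.

0.244 bits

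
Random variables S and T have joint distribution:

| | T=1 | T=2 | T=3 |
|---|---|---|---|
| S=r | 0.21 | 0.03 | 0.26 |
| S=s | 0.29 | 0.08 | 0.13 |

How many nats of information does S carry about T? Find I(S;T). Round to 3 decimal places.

0.040 nats

Marginals: p(S) = (0.5000, 0.5000), p(T) = (0.5000, 0.1100, 0.3900).
I(S;T) = H(S) + H(T) − H(S,T).
H(S) = 0.6931, H(T) = 0.9566, H(S,T) = 1.6094.
I(S;T) = 0.6931 + 0.9566 − 1.6094 = 0.040 nats.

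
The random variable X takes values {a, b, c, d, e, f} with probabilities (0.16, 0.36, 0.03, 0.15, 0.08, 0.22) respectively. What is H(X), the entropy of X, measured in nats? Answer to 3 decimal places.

H(X) = −Σ p·ln p.
  −(0.16)·ln(0.16) = 0.2932
  −(0.36)·ln(0.36) = 0.3678
  −(0.03)·ln(0.03) = 0.1052
  −(0.15)·ln(0.15) = 0.2846
  −(0.08)·ln(0.08) = 0.2021
  −(0.22)·ln(0.22) = 0.3331
Sum: 0.2932 + 0.3678 + 0.1052 + 0.2846 + 0.2021 + 0.3331 = 1.586 nats.

1.586 nats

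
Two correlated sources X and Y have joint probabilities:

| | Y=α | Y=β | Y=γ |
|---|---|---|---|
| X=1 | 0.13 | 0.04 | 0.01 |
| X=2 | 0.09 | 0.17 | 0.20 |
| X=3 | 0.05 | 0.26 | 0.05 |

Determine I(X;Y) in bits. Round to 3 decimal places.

Marginals: p(X) = (0.1800, 0.4600, 0.3600), p(Y) = (0.2700, 0.4700, 0.2600).
I(X;Y) = H(X) + H(Y) − H(X,Y).
H(X) = 1.4913, H(Y) = 1.5273, H(X,Y) = 2.7839.
I(X;Y) = 1.4913 + 1.5273 − 2.7839 = 0.235 bits.

0.235 bits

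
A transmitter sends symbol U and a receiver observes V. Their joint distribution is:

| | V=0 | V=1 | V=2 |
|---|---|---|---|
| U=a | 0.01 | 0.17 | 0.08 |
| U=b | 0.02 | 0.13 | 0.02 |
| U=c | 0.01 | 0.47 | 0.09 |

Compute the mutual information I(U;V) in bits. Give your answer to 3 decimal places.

0.041 bits

Marginals: p(U) = (0.2600, 0.1700, 0.5700), p(V) = (0.0400, 0.7700, 0.1900).
I(U;V) = H(U) + H(V) − H(U,V).
H(U) = 1.4021, H(V) = 0.9313, H(U,V) = 2.2920.
I(U;V) = 1.4021 + 0.9313 − 2.2920 = 0.041 bits.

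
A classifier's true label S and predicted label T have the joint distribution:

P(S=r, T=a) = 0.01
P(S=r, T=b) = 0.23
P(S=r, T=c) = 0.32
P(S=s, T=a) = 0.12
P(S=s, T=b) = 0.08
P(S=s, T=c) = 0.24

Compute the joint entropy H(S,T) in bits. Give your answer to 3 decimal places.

H(S,T) = −Σ p(x,y)·log₂ p(x,y) over all 6 cells.
  cell (r,a): −0.01·log₂0.01 = 0.0664
  cell (r,b): −0.23·log₂0.23 = 0.4877
  cell (r,c): −0.32·log₂0.32 = 0.5260
  cell (s,a): −0.12·log₂0.12 = 0.3671
  cell (s,b): −0.08·log₂0.08 = 0.2915
  cell (s,c): −0.24·log₂0.24 = 0.4941
Sum = 2.233 bits.

2.233 bits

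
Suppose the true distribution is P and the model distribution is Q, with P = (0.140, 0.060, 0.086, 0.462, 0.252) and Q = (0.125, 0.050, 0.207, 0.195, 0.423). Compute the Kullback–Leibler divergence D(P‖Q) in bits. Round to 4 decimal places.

0.3163 bits

D(P‖Q) = Σ p·log₂(p/q).
  0.140·log₂(0.140/0.125) = 0.02289
  0.060·log₂(0.060/0.050) = 0.01578
  0.086·log₂(0.086/0.207) = -0.10898
  0.462·log₂(0.462/0.195) = 0.57492
  0.252·log₂(0.252/0.423) = -0.18830
D(P‖Q) = 0.3163 bits.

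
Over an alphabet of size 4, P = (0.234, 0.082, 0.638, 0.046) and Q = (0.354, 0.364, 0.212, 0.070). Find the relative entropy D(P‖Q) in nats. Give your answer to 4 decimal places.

D(P‖Q) = Σ p·ln(p/q).
  0.234·ln(0.234/0.354) = -0.09687
  0.082·ln(0.082/0.364) = -0.12222
  0.638·ln(0.638/0.212) = 0.70292
  0.046·ln(0.046/0.070) = -0.01931
D(P‖Q) = 0.4645 nats.

0.4645 nats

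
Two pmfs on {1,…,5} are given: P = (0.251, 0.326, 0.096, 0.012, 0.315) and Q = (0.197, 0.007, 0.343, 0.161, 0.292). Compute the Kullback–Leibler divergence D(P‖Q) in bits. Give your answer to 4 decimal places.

D(P‖Q) = Σ p·log₂(p/q).
  0.251·log₂(0.251/0.197) = 0.08772
  0.326·log₂(0.326/0.007) = 1.80649
  0.096·log₂(0.096/0.343) = -0.17636
  0.012·log₂(0.012/0.161) = -0.04495
  0.315·log₂(0.315/0.292) = 0.03446
D(P‖Q) = 1.7074 bits.

1.7074 bits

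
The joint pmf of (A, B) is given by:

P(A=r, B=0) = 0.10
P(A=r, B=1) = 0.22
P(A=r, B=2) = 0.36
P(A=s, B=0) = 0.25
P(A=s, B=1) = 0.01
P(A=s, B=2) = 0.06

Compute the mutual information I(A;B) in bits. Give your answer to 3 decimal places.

Marginals: p(A) = (0.6800, 0.3200), p(B) = (0.3500, 0.2300, 0.4200).
I(A;B) = Σ p(x,y)·log₂[p(x,y)/(p(x)p(y))].
  (r,0): 0.10·log₂(0.4202) = -0.1251
  (r,1): 0.22·log₂(1.4066) = 0.1083
  (r,2): 0.36·log₂(1.2605) = 0.1202
  (s,0): 0.25·log₂(2.2321) = 0.2896
  (s,1): 0.01·log₂(0.1359) = -0.0288
  (s,2): 0.06·log₂(0.4464) = -0.0698
Sum = 0.294 bits.

0.294 bits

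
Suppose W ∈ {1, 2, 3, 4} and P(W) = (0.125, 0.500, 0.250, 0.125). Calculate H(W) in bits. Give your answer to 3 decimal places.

H(W) = −Σ p·log₂ p.
  −(0.125)·log₂(0.125) = 0.3750
  −(0.500)·log₂(0.500) = 0.5000
  −(0.250)·log₂(0.250) = 0.5000
  −(0.125)·log₂(0.125) = 0.3750
Sum: 0.3750 + 0.5000 + 0.5000 + 0.3750 = 1.750 bits.

1.750 bits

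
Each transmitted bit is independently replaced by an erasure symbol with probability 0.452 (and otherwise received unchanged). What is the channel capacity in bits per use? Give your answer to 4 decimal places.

Binary erasure channel: capacity C = 1 − ε.
C = 1 − 0.452 = 0.5480 bits per channel use.

0.5480 bits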